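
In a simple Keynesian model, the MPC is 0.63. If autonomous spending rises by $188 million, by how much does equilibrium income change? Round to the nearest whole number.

ΔY ≈ 508

The multiplier is 1/(1 − MPC) = 1/0.37.
ΔY = 188/0.37 = 508.11 ≈ 508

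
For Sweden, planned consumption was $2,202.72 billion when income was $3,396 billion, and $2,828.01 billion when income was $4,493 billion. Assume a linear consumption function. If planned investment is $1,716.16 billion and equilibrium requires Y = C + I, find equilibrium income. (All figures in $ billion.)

Y = 4612

MPC = (2828.01 − 2202.72)/(4493 − 3396) = 625.29/1097 = 0.57
a = 2202.72 − 0.57(3396) = 267
Equilibrium: Y = 267 + 0.57Y + 1716.16
0.43Y = 1983.16, so Y = 1983.16/0.43 = 4612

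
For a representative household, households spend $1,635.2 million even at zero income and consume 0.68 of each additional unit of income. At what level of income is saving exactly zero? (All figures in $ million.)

At break-even, C = Y: 1635.2 + 0.68Y = Y
0.32Y = 1635.2, so Y = 1635.2/0.32 = 5110

Y = 5110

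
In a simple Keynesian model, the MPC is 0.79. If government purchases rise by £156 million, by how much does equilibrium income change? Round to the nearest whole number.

The multiplier is 1/(1 − MPC) = 1/0.21.
ΔY = 156/0.21 = 742.86 ≈ 743

ΔY ≈ 743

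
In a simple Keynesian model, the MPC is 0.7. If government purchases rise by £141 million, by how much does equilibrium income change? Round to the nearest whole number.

ΔY ≈ 470

The multiplier is 1/(1 − MPC) = 1/0.3.
ΔY = 141/0.3 = 470.00 ≈ 470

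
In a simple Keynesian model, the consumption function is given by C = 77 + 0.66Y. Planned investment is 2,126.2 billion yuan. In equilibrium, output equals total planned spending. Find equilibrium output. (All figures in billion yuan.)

Y = C + I = 77 + 0.66Y + 2126.2
Y − 0.66Y = 2203.2
0.34Y = 2203.2, so Y = 2203.2/0.34 = 6480

Y = 6480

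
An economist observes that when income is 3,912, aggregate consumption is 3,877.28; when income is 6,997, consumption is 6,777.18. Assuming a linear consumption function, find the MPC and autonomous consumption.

MPC = 0.94; a = 200

MPC = ΔC/ΔY = (6777.18 − 3877.28)/(6997 − 3912) = 2899.9/3085 = 0.94
a = C − MPC·Y = 3877.28 − 0.94(3912) = 3877.28 − 3677.28 = 200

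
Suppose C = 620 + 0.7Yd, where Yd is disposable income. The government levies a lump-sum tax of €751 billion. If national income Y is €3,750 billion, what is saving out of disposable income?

S = 279.7

Yd = Y − T = 3750 − 751 = 2999
C = 620 + 0.7(2999) = 620 + 2099.3 = 2719.3
S = Yd − C = 2999 − 2719.3 = 279.7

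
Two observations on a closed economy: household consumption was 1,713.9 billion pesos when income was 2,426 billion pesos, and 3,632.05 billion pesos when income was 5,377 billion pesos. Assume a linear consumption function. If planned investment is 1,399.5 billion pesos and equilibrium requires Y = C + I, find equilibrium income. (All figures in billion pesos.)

MPC = (3632.05 − 1713.9)/(5377 − 2426) = 1918.15/2951 = 0.65
a = 1713.9 − 0.65(2426) = 137
Equilibrium: Y = 137 + 0.65Y + 1399.5
0.35Y = 1536.5, so Y = 1536.5/0.35 = 4390

Y = 4390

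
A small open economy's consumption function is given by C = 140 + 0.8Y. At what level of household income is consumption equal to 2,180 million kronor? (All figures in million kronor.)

Y = 2550

140 + 0.8Y = 2180
0.8Y = 2040, so Y = 2040/0.8 = 2550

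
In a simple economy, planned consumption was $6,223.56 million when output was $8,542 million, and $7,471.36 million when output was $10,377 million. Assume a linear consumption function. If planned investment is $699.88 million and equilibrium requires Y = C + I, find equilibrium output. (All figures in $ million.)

MPC = (7471.36 − 6223.56)/(10377 − 8542) = 1247.8/1835 = 0.68
a = 6223.56 − 0.68(8542) = 415
Equilibrium: Y = 415 + 0.68Y + 699.88
0.32Y = 1114.88, so Y = 1114.88/0.32 = 3484

Y = 3484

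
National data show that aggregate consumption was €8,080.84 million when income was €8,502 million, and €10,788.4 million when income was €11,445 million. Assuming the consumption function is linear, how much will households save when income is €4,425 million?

MPC = (10788.4 − 8080.84)/(11445 − 8502) = 2707.56/2943 = 0.92
a = 8080.84 − 0.92(8502) = 8080.84 − 7821.84 = 259
C = 259 + 0.92(4425) = 4330
S = 4425 − 4330 = 95

S = 95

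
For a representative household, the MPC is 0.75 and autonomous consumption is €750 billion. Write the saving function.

S = -750 + 0.25Y

S = Y − C = Y − (750 + 0.75Y) = -750 + (1 − 0.75)Y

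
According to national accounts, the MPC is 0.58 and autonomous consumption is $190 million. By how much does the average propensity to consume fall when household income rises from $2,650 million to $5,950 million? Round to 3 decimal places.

ΔAPC = 0.040

At Y = 2650: C = 190 + 0.58(2650) = 1727, APC = 1727/2650 = 0.6517
At Y = 5950: C = 3641, APC = 3641/5950 = 0.6119
Fall in APC = 0.6517 − 0.6119 = 0.0398 ≈ 0.040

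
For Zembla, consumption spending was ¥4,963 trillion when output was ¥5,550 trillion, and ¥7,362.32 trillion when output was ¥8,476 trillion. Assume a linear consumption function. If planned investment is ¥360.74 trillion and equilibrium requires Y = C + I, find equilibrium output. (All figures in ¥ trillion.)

MPC = (7362.32 − 4963)/(8476 − 5550) = 2399.32/2926 = 0.82
a = 4963 − 0.82(5550) = 412
Equilibrium: Y = 412 + 0.82Y + 360.74
0.18Y = 772.74, so Y = 772.74/0.18 = 4293

Y = 4293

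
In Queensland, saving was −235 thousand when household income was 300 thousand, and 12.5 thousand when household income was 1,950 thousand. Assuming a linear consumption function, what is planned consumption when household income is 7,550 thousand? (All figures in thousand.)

C = 6697.5

MPS = ΔS/ΔY = (12.5 − (-235))/(1950 − 300) = 247.5/1650 = 0.15
MPC = 1 − MPS = 0.85
Autonomous saving = -235 − 0.15(300) = -280, so a = 280
C = 280 + 0.85(7550) = 280 + 6417.5 = 6697.5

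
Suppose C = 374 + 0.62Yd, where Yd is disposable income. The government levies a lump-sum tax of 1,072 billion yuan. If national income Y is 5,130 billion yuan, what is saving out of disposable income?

S = 1168.04

Yd = Y − T = 5130 − 1072 = 4058
C = 374 + 0.62(4058) = 374 + 2515.96 = 2889.96
S = Yd − C = 4058 − 2889.96 = 1168.04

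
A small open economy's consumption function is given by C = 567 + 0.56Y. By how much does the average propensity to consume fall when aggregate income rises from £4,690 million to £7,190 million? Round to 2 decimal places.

ΔAPC = 0.04

At Y = 4690: C = 567 + 0.56(4690) = 3193.4, APC = 3193.4/4690 = 0.681
At Y = 7190: C = 4593.4, APC = 4593.4/7190 = 0.639
Fall in APC = 0.681 − 0.639 = 0.042 ≈ 0.04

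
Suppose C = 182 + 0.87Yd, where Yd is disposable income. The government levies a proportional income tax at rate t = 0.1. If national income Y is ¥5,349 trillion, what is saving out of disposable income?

S = 443.833

Yd = (1 − 0.1)(5349) = 0.9(5349) = 4814.1
C = 182 + 0.87(4814.1) = 182 + 4188.267 = 4370.267
S = Yd − C = 4814.1 − 4370.267 = 443.833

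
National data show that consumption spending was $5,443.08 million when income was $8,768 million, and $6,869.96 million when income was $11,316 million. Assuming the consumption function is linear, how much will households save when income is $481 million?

S = -321.36

MPC = (6869.96 − 5443.08)/(11316 − 8768) = 1426.88/2548 = 0.56
a = 5443.08 − 0.56(8768) = 5443.08 − 4910.08 = 533
C = 533 + 0.56(481) = 802.36
S = 481 − 802.36 = -321.36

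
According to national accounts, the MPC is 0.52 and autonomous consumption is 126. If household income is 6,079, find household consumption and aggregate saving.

C = 3287.08; S = 2791.92

C = 126 + 0.52(6079) = 126 + 3161.08 = 3287.08
S = Y − C = 6079 − 3287.08 = 2791.92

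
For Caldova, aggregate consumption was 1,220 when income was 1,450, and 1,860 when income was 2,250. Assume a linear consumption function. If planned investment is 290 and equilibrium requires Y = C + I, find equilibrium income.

MPC = (1860 − 1220)/(2250 − 1450) = 640/800 = 0.8
a = 1220 − 0.8(1450) = 60
Equilibrium: Y = 60 + 0.8Y + 290
0.2Y = 350, so Y = 350/0.2 = 1750

Y = 1750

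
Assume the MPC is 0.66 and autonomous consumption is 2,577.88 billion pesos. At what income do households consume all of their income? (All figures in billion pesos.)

At break-even, C = Y: 2577.88 + 0.66Y = Y
0.34Y = 2577.88, so Y = 2577.88/0.34 = 7582

Y = 7582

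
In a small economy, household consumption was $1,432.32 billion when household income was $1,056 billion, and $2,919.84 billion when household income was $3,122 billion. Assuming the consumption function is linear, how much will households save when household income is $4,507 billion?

S = 589.96

MPC = (2919.84 − 1432.32)/(3122 − 1056) = 1487.52/2066 = 0.72
a = 1432.32 − 0.72(1056) = 1432.32 − 760.32 = 672
C = 672 + 0.72(4507) = 3917.04
S = 4507 − 3917.04 = 589.96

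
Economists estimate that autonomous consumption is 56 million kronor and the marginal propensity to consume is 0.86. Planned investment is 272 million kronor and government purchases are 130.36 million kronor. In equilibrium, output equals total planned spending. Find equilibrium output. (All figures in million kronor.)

Y = C + I + G = 56 + 0.86Y + 272 + 130.36
Y − 0.86Y = 458.36
0.14Y = 458.36, so Y = 458.36/0.14 = 3274

Y = 3274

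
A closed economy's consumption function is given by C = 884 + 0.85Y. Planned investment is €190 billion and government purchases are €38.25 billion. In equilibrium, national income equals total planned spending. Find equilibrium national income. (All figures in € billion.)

Y = 7415

Y = C + I + G = 884 + 0.85Y + 190 + 38.25
Y − 0.85Y = 1112.25
0.15Y = 1112.25, so Y = 1112.25/0.15 = 7415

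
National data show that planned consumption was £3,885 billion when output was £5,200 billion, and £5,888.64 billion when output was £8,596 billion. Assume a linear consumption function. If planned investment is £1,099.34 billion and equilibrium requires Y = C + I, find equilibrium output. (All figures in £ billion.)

Y = 4674

MPC = (5888.64 − 3885)/(8596 − 5200) = 2003.64/3396 = 0.59
a = 3885 − 0.59(5200) = 817
Equilibrium: Y = 817 + 0.59Y + 1099.34
0.41Y = 1916.34, so Y = 1916.34/0.41 = 4674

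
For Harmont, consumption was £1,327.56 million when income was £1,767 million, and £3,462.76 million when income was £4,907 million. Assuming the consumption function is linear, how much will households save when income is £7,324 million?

S = 2217.68

MPC = (3462.76 − 1327.56)/(4907 − 1767) = 2135.2/3140 = 0.68
a = 1327.56 − 0.68(1767) = 1327.56 − 1201.56 = 126
C = 126 + 0.68(7324) = 5106.32
S = 7324 − 5106.32 = 2217.68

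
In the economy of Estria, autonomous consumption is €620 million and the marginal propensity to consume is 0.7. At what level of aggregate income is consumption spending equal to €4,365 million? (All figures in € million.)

Y = 5350

620 + 0.7Y = 4365
0.7Y = 3745, so Y = 3745/0.7 = 5350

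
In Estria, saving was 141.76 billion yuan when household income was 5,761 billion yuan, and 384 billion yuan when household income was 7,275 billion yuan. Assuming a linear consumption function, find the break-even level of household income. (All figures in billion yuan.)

Y = 4875

MPS = ΔS/ΔY = (384 − 141.76)/(7275 − 5761) = 242.24/1514 = 0.16
MPC = 1 − MPS = 0.84
From S(5761) = 141.76: −a + 0.16(5761) = 141.76, so a = 921.76 − 141.76 = 780
Break-even (S = 0): Y = a/MPS = 780/0.16 = 4875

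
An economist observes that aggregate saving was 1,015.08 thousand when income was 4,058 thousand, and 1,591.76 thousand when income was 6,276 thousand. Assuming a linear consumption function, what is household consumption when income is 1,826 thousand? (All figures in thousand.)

C = 1391.24

MPS = ΔS/ΔY = (1591.76 − 1015.08)/(6276 − 4058) = 576.68/2218 = 0.26
MPC = 1 − MPS = 0.74
Autonomous saving = 1015.08 − 0.26(4058) = -40, so a = 40
C = 40 + 0.74(1826) = 40 + 1351.24 = 1391.24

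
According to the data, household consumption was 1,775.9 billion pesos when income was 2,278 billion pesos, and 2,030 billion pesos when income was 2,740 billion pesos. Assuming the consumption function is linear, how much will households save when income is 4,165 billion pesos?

S = 1351.25

MPC = (2030 − 1775.9)/(2740 − 2278) = 254.1/462 = 0.55
a = 1775.9 − 0.55(2278) = 1775.9 − 1252.9 = 523
C = 523 + 0.55(4165) = 2813.75
S = 4165 − 2813.75 = 1351.25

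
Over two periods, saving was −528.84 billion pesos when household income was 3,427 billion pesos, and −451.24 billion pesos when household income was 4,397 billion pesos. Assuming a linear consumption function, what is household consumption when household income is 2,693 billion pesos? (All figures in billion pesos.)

MPS = ΔS/ΔY = (-451.24 − (-528.84))/(4397 − 3427) = 77.6/970 = 0.08
MPC = 1 − MPS = 0.92
Autonomous saving = -528.84 − 0.08(3427) = -803, so a = 803
C = 803 + 0.92(2693) = 803 + 2477.56 = 3280.56

C = 3280.56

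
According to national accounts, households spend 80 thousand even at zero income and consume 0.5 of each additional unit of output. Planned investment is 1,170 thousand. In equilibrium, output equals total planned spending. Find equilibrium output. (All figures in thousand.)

Y = 2500

Y = C + I = 80 + 0.5Y + 1170
Y − 0.5Y = 1250
0.5Y = 1250, so Y = 1250/0.5 = 2500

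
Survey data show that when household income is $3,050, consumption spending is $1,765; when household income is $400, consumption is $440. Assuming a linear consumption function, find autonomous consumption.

a = 240

MPC = ΔC/ΔY = (1765 − 440)/(3050 − 400) = 1325/2650 = 0.5
a = C − MPC·Y = 440 − 0.5(400) = 440 − 200 = 240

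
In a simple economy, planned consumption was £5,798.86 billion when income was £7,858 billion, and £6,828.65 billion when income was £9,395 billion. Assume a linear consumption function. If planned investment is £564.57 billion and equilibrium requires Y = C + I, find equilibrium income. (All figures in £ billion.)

Y = 3329

MPC = (6828.65 − 5798.86)/(9395 − 7858) = 1029.79/1537 = 0.67
a = 5798.86 − 0.67(7858) = 534
Equilibrium: Y = 534 + 0.67Y + 564.57
0.33Y = 1098.57, so Y = 1098.57/0.33 = 3329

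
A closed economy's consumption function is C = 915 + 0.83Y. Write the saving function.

S = Y − C = Y − (915 + 0.83Y) = -915 + (1 − 0.83)Y

S = -915 + 0.17Y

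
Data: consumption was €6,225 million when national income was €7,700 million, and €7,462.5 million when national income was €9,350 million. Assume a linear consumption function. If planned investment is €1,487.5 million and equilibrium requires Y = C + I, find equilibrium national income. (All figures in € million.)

MPC = (7462.5 − 6225)/(9350 − 7700) = 1237.5/1650 = 0.75
a = 6225 − 0.75(7700) = 450
Equilibrium: Y = 450 + 0.75Y + 1487.5
0.25Y = 1937.5, so Y = 1937.5/0.25 = 7750

Y = 7750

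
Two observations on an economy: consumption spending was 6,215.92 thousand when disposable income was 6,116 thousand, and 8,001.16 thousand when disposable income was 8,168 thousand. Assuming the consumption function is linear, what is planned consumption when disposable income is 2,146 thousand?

MPC = (8001.16 − 6215.92)/(8168 − 6116) = 1785.24/2052 = 0.87
a = 6215.92 − 0.87(6116) = 6215.92 − 5320.92 = 895
C = 895 + 0.87(2146) = 895 + 1867.02 = 2762.02

C = 2762.02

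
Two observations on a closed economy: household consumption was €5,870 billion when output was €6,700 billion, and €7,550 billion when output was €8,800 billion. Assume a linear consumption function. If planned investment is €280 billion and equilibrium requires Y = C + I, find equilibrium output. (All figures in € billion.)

MPC = (7550 − 5870)/(8800 − 6700) = 1680/2100 = 0.8
a = 5870 − 0.8(6700) = 510
Equilibrium: Y = 510 + 0.8Y + 280
0.2Y = 790, so Y = 790/0.2 = 3950

Y = 3950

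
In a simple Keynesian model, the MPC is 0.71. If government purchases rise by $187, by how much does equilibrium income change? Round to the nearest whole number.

The multiplier is 1/(1 − MPC) = 1/0.29.
ΔY = 187/0.29 = 644.83 ≈ 645

ΔY ≈ 645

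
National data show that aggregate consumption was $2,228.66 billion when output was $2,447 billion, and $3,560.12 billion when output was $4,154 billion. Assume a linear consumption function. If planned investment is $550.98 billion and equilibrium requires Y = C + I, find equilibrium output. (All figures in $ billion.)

Y = 3959

MPC = (3560.12 − 2228.66)/(4154 − 2447) = 1331.46/1707 = 0.78
a = 2228.66 − 0.78(2447) = 320
Equilibrium: Y = 320 + 0.78Y + 550.98
0.22Y = 870.98, so Y = 870.98/0.22 = 3959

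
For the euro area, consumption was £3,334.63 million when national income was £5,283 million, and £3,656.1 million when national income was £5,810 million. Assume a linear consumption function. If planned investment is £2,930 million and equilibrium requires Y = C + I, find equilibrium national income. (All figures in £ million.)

MPC = (3656.1 − 3334.63)/(5810 − 5283) = 321.47/527 = 0.61
a = 3334.63 − 0.61(5283) = 112
Equilibrium: Y = 112 + 0.61Y + 2930
0.39Y = 3042, so Y = 3042/0.39 = 7800

Y = 7800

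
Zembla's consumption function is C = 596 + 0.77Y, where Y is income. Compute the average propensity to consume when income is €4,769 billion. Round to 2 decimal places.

C = 596 + 0.77(4769) = 4268.13
APC = C/Y = 4268.13/4769 = 0.89

APC = 0.89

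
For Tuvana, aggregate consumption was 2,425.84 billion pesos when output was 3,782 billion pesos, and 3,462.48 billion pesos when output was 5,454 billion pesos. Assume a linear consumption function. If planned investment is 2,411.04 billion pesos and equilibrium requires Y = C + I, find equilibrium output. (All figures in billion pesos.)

Y = 6558

MPC = (3462.48 − 2425.84)/(5454 − 3782) = 1036.64/1672 = 0.62
a = 2425.84 − 0.62(3782) = 81
Equilibrium: Y = 81 + 0.62Y + 2411.04
0.38Y = 2492.04, so Y = 2492.04/0.38 = 6558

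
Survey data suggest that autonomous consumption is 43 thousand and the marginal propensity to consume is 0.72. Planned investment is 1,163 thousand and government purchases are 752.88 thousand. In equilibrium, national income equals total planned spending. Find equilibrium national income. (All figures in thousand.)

Y = C + I + G = 43 + 0.72Y + 1163 + 752.88
Y − 0.72Y = 1958.88
0.28Y = 1958.88, so Y = 1958.88/0.28 = 6996

Y = 6996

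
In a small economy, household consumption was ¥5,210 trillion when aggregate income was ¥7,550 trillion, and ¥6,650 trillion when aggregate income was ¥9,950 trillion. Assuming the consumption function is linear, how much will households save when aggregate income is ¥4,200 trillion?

S = 1000

MPC = (6650 − 5210)/(9950 − 7550) = 1440/2400 = 0.6
a = 5210 − 0.6(7550) = 5210 − 4530 = 680
C = 680 + 0.6(4200) = 3200
S = 4200 − 3200 = 1000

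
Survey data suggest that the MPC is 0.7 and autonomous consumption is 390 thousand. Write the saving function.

S = Y − C = Y − (390 + 0.7Y) = -390 + (1 − 0.7)Y

S = -390 + 0.3Y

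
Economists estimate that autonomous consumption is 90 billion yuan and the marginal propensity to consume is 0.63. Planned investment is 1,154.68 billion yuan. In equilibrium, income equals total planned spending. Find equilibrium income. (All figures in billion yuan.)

Y = C + I = 90 + 0.63Y + 1154.68
Y − 0.63Y = 1244.68
0.37Y = 1244.68, so Y = 1244.68/0.37 = 3364

Y = 3364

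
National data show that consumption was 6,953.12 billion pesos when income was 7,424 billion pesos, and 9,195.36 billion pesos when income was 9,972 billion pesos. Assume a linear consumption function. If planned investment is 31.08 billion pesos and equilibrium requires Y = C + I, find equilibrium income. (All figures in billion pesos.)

Y = 3759

MPC = (9195.36 − 6953.12)/(9972 − 7424) = 2242.24/2548 = 0.88
a = 6953.12 − 0.88(7424) = 420
Equilibrium: Y = 420 + 0.88Y + 31.08
0.12Y = 451.08, so Y = 451.08/0.12 = 3759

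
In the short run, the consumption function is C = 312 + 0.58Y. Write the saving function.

S = Y − C = Y − (312 + 0.58Y) = -312 + (1 − 0.58)Y

S = -312 + 0.42Y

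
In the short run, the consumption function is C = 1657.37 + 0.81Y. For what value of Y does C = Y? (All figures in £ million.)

At break-even, C = Y: 1657.37 + 0.81Y = Y
0.19Y = 1657.37, so Y = 1657.37/0.19 = 8723

Y = 8723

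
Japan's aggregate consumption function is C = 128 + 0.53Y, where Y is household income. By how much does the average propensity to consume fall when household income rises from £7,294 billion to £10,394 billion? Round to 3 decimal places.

At Y = 7294: C = 128 + 0.53(7294) = 3993.82, APC = 3993.82/7294 = 0.5475
At Y = 10394: C = 5636.82, APC = 5636.82/10394 = 0.5423
Fall in APC = 0.5475 − 0.5423 = 0.0052 ≈ 0.005

ΔAPC = 0.005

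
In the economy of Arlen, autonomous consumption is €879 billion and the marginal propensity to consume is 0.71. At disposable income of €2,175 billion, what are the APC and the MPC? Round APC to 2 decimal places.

MPC = 0.71 (the slope of the consumption function)
C = 879 + 0.71(2175) = 2423.25, so APC = 2423.25/2175 = 1.11

APC = 1.11; MPC = 0.71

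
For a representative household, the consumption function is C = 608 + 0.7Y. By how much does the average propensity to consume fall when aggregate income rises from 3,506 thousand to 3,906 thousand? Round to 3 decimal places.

ΔAPC = 0.018

At Y = 3506: C = 608 + 0.7(3506) = 3062.2, APC = 3062.2/3506 = 0.8734
At Y = 3906: C = 3342.2, APC = 3342.2/3906 = 0.8557
Fall in APC = 0.8734 − 0.8557 = 0.0177 ≈ 0.018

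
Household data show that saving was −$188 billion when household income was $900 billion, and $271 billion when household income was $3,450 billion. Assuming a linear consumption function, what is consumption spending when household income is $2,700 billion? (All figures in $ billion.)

C = 2564

MPS = ΔS/ΔY = (271 − (-188))/(3450 − 900) = 459/2550 = 0.18
MPC = 1 − MPS = 0.82
Autonomous saving = -188 − 0.18(900) = -350, so a = 350
C = 350 + 0.82(2700) = 350 + 2214 = 2564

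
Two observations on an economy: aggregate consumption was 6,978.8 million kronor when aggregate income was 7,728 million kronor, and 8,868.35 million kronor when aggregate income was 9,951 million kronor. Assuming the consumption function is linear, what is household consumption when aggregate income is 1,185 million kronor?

MPC = (8868.35 − 6978.8)/(9951 − 7728) = 1889.55/2223 = 0.85
a = 6978.8 − 0.85(7728) = 6978.8 − 6568.8 = 410
C = 410 + 0.85(1185) = 410 + 1007.25 = 1417.25

C = 1417.25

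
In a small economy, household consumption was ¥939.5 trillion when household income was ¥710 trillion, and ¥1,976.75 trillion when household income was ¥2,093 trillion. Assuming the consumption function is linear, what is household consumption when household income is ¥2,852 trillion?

MPC = (1976.75 − 939.5)/(2093 − 710) = 1037.25/1383 = 0.75
a = 939.5 − 0.75(710) = 939.5 − 532.5 = 407
C = 407 + 0.75(2852) = 407 + 2139 = 2546

C = 2546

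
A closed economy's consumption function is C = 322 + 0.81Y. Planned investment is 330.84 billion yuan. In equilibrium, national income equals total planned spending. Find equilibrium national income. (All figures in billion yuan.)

Y = 3436

Y = C + I = 322 + 0.81Y + 330.84
Y − 0.81Y = 652.84
0.19Y = 652.84, so Y = 652.84/0.19 = 3436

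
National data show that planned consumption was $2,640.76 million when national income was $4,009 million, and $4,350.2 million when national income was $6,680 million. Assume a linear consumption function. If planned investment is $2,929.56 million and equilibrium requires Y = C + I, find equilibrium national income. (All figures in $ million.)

MPC = (4350.2 − 2640.76)/(6680 − 4009) = 1709.44/2671 = 0.64
a = 2640.76 − 0.64(4009) = 75
Equilibrium: Y = 75 + 0.64Y + 2929.56
0.36Y = 3004.56, so Y = 3004.56/0.36 = 8346

Y = 8346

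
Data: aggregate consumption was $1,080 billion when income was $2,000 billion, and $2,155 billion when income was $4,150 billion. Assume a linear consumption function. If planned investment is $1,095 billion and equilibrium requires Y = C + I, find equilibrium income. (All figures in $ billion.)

Y = 2350

MPC = (2155 − 1080)/(4150 − 2000) = 1075/2150 = 0.5
a = 1080 − 0.5(2000) = 80
Equilibrium: Y = 80 + 0.5Y + 1095
0.5Y = 1175, so Y = 1175/0.5 = 2350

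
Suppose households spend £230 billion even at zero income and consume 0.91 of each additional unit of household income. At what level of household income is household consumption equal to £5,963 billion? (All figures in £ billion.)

230 + 0.91Y = 5963
0.91Y = 5733, so Y = 5733/0.91 = 6300

Y = 6300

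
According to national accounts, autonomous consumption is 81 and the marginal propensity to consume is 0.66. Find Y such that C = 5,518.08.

81 + 0.66Y = 5518.08
0.66Y = 5437.08, so Y = 5437.08/0.66 = 8238

Y = 8238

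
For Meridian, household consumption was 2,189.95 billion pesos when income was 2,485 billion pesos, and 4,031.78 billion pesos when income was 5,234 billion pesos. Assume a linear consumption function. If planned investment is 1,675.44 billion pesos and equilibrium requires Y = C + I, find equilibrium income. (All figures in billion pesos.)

MPC = (4031.78 − 2189.95)/(5234 − 2485) = 1841.83/2749 = 0.67
a = 2189.95 − 0.67(2485) = 525
Equilibrium: Y = 525 + 0.67Y + 1675.44
0.33Y = 2200.44, so Y = 2200.44/0.33 = 6668

Y = 6668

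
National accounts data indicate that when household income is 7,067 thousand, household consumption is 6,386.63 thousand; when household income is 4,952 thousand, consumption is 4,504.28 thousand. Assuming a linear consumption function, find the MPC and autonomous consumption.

MPC = 0.89; a = 97

MPC = ΔC/ΔY = (6386.63 − 4504.28)/(7067 − 4952) = 1882.35/2115 = 0.89
a = C − MPC·Y = 4504.28 − 0.89(4952) = 4504.28 − 4407.28 = 97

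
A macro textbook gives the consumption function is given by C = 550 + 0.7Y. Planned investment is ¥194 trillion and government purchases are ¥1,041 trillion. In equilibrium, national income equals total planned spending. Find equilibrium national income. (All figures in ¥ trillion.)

Y = 5950

Y = C + I + G = 550 + 0.7Y + 194 + 1041
Y − 0.7Y = 1785
0.3Y = 1785, so Y = 1785/0.3 = 5950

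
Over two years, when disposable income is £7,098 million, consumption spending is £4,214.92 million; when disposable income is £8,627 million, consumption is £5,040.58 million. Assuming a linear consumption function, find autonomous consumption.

a = 382

MPC = ΔC/ΔY = (5040.58 − 4214.92)/(8627 − 7098) = 825.66/1529 = 0.54
a = C − MPC·Y = 4214.92 − 0.54(7098) = 4214.92 − 3832.92 = 382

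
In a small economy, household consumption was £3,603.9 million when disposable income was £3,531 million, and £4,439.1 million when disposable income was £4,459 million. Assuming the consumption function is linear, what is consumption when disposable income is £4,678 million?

MPC = (4439.1 − 3603.9)/(4459 − 3531) = 835.2/928 = 0.9
a = 3603.9 − 0.9(3531) = 3603.9 − 3177.9 = 426
C = 426 + 0.9(4678) = 426 + 4210.2 = 4636.2

C = 4636.2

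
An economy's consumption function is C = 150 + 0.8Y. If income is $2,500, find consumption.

C = 2150

C = 150 + 0.8(2500) = 150 + 2000 = 2150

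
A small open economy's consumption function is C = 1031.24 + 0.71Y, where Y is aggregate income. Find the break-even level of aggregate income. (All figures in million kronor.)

Y = 3556

At break-even, C = Y: 1031.24 + 0.71Y = Y
0.29Y = 1031.24, so Y = 1031.24/0.29 = 3556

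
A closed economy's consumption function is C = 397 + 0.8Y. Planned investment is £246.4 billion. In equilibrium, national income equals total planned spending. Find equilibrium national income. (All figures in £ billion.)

Y = C + I = 397 + 0.8Y + 246.4
Y − 0.8Y = 643.4
0.2Y = 643.4, so Y = 643.4/0.2 = 3217

Y = 3217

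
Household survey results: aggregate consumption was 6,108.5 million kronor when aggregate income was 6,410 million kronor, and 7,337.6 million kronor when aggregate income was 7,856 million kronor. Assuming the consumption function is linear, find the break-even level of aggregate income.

Y = 4400

MPC = (7337.6 − 6108.5)/(7856 − 6410) = 1229.1/1446 = 0.85
a = 6108.5 − 0.85(6410) = 6108.5 − 5448.5 = 660
Break-even: Y = a/(1−MPC) = 660/0.15 = 4400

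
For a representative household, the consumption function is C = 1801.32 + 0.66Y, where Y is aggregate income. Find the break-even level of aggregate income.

Y = 5298

At break-even, C = Y: 1801.32 + 0.66Y = Y
0.34Y = 1801.32, so Y = 1801.32/0.34 = 5298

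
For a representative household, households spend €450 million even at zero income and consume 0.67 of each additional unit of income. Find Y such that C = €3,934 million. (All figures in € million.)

Y = 5200

450 + 0.67Y = 3934
0.67Y = 3484, so Y = 3484/0.67 = 5200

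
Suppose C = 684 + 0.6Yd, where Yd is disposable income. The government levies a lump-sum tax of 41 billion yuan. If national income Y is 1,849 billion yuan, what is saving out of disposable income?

S = 39.2

Yd = Y − T = 1849 − 41 = 1808
C = 684 + 0.6(1808) = 684 + 1084.8 = 1768.8
S = Yd − C = 1808 − 1768.8 = 39.2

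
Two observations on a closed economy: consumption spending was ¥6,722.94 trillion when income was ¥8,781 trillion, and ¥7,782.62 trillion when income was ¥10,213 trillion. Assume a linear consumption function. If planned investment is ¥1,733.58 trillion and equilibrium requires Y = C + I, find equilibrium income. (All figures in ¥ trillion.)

MPC = (7782.62 − 6722.94)/(10213 − 8781) = 1059.68/1432 = 0.74
a = 6722.94 − 0.74(8781) = 225
Equilibrium: Y = 225 + 0.74Y + 1733.58
0.26Y = 1958.58, so Y = 1958.58/0.26 = 7533

Y = 7533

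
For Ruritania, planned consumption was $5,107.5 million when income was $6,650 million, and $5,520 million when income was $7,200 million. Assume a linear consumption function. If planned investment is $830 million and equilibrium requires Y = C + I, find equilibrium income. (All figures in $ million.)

Y = 3800

MPC = (5520 − 5107.5)/(7200 − 6650) = 412.5/550 = 0.75
a = 5107.5 − 0.75(6650) = 120
Equilibrium: Y = 120 + 0.75Y + 830
0.25Y = 950, so Y = 950/0.25 = 3800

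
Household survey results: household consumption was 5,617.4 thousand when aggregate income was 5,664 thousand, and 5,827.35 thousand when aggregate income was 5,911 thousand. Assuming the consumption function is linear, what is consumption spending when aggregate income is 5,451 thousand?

C = 5436.35

MPC = (5827.35 − 5617.4)/(5911 − 5664) = 209.95/247 = 0.85
a = 5617.4 − 0.85(5664) = 5617.4 − 4814.4 = 803
C = 803 + 0.85(5451) = 803 + 4633.35 = 5436.35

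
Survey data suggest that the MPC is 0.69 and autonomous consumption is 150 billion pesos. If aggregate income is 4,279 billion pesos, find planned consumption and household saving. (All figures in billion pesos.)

C = 150 + 0.69(4279) = 150 + 2952.51 = 3102.51
S = Y − C = 4279 − 3102.51 = 1176.49

C = 3102.51; S = 1176.49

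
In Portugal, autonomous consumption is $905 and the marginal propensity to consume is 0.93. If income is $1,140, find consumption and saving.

C = 1965.2; S = -825.2

C = 905 + 0.93(1140) = 905 + 1060.2 = 1965.2
S = Y − C = 1140 − 1965.2 = -825.2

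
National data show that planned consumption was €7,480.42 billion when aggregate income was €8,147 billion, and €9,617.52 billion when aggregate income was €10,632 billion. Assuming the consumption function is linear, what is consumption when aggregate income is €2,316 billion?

C = 2465.76

MPC = (9617.52 − 7480.42)/(10632 − 8147) = 2137.1/2485 = 0.86
a = 7480.42 − 0.86(8147) = 7480.42 − 7006.42 = 474
C = 474 + 0.86(2316) = 474 + 1991.76 = 2465.76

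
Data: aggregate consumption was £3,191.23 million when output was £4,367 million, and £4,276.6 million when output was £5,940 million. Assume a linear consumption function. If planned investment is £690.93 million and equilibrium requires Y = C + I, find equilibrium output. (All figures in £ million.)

Y = 2803

MPC = (4276.6 − 3191.23)/(5940 − 4367) = 1085.37/1573 = 0.69
a = 3191.23 − 0.69(4367) = 178
Equilibrium: Y = 178 + 0.69Y + 690.93
0.31Y = 868.93, so Y = 868.93/0.31 = 2803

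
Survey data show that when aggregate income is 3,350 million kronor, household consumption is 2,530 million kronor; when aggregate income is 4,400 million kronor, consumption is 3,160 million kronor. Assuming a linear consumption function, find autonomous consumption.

a = 520

MPC = ΔC/ΔY = (3160 − 2530)/(4400 − 3350) = 630/1050 = 0.6
a = C − MPC·Y = 2530 − 0.6(3350) = 2530 − 2010 = 520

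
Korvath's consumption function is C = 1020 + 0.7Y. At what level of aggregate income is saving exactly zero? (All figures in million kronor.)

Y = 3400

At break-even, C = Y: 1020 + 0.7Y = Y
0.3Y = 1020, so Y = 1020/0.3 = 3400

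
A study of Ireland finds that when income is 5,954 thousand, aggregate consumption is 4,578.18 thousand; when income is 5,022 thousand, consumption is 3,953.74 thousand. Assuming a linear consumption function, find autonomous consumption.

a = 589

MPC = ΔC/ΔY = (4578.18 − 3953.74)/(5954 − 5022) = 624.44/932 = 0.67
a = C − MPC·Y = 3953.74 − 0.67(5022) = 3953.74 − 3364.74 = 589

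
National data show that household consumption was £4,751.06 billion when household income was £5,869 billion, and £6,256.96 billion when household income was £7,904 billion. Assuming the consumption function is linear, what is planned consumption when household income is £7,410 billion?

MPC = (6256.96 − 4751.06)/(7904 − 5869) = 1505.9/2035 = 0.74
a = 4751.06 − 0.74(5869) = 4751.06 − 4343.06 = 408
C = 408 + 0.74(7410) = 408 + 5483.4 = 5891.4

C = 5891.4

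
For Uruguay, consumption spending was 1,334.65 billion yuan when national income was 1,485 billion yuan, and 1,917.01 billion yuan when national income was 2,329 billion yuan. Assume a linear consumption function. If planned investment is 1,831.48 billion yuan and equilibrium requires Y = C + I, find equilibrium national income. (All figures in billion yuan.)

MPC = (1917.01 − 1334.65)/(2329 − 1485) = 582.36/844 = 0.69
a = 1334.65 − 0.69(1485) = 310
Equilibrium: Y = 310 + 0.69Y + 1831.48
0.31Y = 2141.48, so Y = 2141.48/0.31 = 6908

Y = 6908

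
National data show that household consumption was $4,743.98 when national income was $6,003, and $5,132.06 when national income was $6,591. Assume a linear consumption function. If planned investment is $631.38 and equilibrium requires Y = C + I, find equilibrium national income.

Y = 4157

MPC = (5132.06 − 4743.98)/(6591 − 6003) = 388.08/588 = 0.66
a = 4743.98 − 0.66(6003) = 782
Equilibrium: Y = 782 + 0.66Y + 631.38
0.34Y = 1413.38, so Y = 1413.38/0.34 = 4157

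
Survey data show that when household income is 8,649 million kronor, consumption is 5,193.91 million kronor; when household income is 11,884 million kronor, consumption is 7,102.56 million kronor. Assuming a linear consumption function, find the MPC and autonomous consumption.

MPC = ΔC/ΔY = (7102.56 − 5193.91)/(11884 − 8649) = 1908.65/3235 = 0.59
a = C − MPC·Y = 5193.91 − 0.59(8649) = 5193.91 − 5102.91 = 91

MPC = 0.59; a = 91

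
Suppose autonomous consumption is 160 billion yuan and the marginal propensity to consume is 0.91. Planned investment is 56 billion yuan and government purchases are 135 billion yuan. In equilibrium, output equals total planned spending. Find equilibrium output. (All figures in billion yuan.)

Y = C + I + G = 160 + 0.91Y + 56 + 135
Y − 0.91Y = 351
0.09Y = 351, so Y = 351/0.09 = 3900

Y = 3900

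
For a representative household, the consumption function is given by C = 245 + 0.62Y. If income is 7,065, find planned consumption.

C = 4625.3

C = 245 + 0.62(7065) = 245 + 4380.3 = 4625.3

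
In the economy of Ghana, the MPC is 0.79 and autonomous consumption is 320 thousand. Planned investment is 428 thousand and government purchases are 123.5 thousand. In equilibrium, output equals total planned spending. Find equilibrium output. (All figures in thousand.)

Y = 4150

Y = C + I + G = 320 + 0.79Y + 428 + 123.5
Y − 0.79Y = 871.5
0.21Y = 871.5, so Y = 871.5/0.21 = 4150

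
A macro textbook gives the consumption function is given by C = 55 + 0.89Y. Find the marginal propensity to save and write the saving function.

MPS = 0.11; S = -55 + 0.11Y

MPS = 1 − MPC = 1 − 0.89 = 0.11
S = Y − C = -55 + 0.11Y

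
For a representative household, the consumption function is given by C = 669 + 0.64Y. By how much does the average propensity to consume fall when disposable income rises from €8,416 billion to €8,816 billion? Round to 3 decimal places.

ΔAPC = 0.004

At Y = 8416: C = 669 + 0.64(8416) = 6055.24, APC = 6055.24/8416 = 0.7195
At Y = 8816: C = 6311.24, APC = 6311.24/8816 = 0.7159
Fall in APC = 0.7195 − 0.7159 = 0.0036 ≈ 0.004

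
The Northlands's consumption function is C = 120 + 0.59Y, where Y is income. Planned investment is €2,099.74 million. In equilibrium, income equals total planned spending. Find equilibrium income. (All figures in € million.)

Y = 5414

Y = C + I = 120 + 0.59Y + 2099.74
Y − 0.59Y = 2219.74
0.41Y = 2219.74, so Y = 2219.74/0.41 = 5414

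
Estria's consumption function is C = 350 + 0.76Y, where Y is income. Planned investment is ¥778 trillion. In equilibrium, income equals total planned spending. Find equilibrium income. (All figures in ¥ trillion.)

Y = 4700

Y = C + I = 350 + 0.76Y + 778
Y − 0.76Y = 1128
0.24Y = 1128, so Y = 1128/0.24 = 4700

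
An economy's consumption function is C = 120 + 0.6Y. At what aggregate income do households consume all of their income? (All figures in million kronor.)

Y = 300

At break-even, C = Y: 120 + 0.6Y = Y
0.4Y = 120, so Y = 120/0.4 = 300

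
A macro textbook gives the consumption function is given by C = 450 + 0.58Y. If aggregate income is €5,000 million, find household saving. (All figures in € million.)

C = 450 + 0.58(5000) = 450 + 2900 = 3350
S = Y − C = 5000 − 3350 = 1650

S = 1650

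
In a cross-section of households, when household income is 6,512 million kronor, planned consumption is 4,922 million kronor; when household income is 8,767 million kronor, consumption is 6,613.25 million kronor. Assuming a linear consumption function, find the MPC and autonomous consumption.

MPC = 0.75; a = 38

MPC = ΔC/ΔY = (6613.25 − 4922)/(8767 − 6512) = 1691.25/2255 = 0.75
a = C − MPC·Y = 4922 − 0.75(6512) = 4922 − 4884 = 38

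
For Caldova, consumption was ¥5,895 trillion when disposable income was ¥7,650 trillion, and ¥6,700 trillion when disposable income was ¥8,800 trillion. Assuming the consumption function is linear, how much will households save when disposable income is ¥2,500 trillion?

MPC = (6700 − 5895)/(8800 − 7650) = 805/1150 = 0.7
a = 5895 − 0.7(7650) = 5895 − 5355 = 540
C = 540 + 0.7(2500) = 2290
S = 2500 − 2290 = 210

S = 210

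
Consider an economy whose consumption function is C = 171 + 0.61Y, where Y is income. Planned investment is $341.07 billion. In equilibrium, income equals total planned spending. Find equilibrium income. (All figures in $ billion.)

Y = 1313

Y = C + I = 171 + 0.61Y + 341.07
Y − 0.61Y = 512.07
0.39Y = 512.07, so Y = 512.07/0.39 = 1313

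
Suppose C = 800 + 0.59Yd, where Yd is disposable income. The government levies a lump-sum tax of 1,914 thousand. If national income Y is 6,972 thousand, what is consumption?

Yd = Y − T = 6972 − 1914 = 5058
C = 800 + 0.59(5058) = 800 + 2984.22 = 3784.22

C = 3784.22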